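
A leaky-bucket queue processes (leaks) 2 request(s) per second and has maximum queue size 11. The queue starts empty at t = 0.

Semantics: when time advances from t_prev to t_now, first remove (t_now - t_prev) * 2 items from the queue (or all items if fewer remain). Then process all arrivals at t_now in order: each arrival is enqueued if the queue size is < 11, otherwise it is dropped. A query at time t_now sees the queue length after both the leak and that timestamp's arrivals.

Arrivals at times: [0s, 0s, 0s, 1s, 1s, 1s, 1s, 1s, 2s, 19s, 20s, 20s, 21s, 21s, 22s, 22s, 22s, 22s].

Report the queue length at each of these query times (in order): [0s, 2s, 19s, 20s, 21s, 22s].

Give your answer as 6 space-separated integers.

Answer: 3 5 1 2 2 4

Derivation:
Queue lengths at query times:
  query t=0s: backlog = 3
  query t=2s: backlog = 5
  query t=19s: backlog = 1
  query t=20s: backlog = 2
  query t=21s: backlog = 2
  query t=22s: backlog = 4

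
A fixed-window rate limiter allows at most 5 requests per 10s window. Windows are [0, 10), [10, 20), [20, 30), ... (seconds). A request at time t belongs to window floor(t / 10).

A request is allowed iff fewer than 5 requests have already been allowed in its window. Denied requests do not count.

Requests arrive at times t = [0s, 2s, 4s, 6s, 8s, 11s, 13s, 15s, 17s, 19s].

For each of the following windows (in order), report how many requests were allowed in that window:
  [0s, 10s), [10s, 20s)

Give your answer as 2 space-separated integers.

Processing requests:
  req#1 t=0s (window 0): ALLOW
  req#2 t=2s (window 0): ALLOW
  req#3 t=4s (window 0): ALLOW
  req#4 t=6s (window 0): ALLOW
  req#5 t=8s (window 0): ALLOW
  req#6 t=11s (window 1): ALLOW
  req#7 t=13s (window 1): ALLOW
  req#8 t=15s (window 1): ALLOW
  req#9 t=17s (window 1): ALLOW
  req#10 t=19s (window 1): ALLOW

Allowed counts by window: 5 5

Answer: 5 5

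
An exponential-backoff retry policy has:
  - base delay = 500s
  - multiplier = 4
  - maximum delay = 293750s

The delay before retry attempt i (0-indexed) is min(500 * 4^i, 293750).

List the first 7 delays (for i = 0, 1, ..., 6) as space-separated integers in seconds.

Answer: 500 2000 8000 32000 128000 293750 293750

Derivation:
Computing each delay:
  i=0: min(500*4^0, 293750) = 500
  i=1: min(500*4^1, 293750) = 2000
  i=2: min(500*4^2, 293750) = 8000
  i=3: min(500*4^3, 293750) = 32000
  i=4: min(500*4^4, 293750) = 128000
  i=5: min(500*4^5, 293750) = 293750
  i=6: min(500*4^6, 293750) = 293750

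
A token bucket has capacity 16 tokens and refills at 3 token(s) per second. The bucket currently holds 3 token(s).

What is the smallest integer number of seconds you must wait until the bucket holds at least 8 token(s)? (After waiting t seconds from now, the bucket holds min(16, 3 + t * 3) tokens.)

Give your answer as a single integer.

Need 3 + t * 3 >= 8, so t >= 5/3.
Smallest integer t = ceil(5/3) = 2.

Answer: 2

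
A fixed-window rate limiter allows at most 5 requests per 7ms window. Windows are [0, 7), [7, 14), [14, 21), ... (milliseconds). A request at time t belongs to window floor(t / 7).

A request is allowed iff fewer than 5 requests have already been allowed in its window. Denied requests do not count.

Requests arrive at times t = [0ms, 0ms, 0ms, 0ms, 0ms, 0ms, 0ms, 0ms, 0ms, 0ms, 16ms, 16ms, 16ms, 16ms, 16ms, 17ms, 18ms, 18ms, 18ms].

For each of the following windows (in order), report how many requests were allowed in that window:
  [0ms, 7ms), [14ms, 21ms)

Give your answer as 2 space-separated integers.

Processing requests:
  req#1 t=0ms (window 0): ALLOW
  req#2 t=0ms (window 0): ALLOW
  req#3 t=0ms (window 0): ALLOW
  req#4 t=0ms (window 0): ALLOW
  req#5 t=0ms (window 0): ALLOW
  req#6 t=0ms (window 0): DENY
  req#7 t=0ms (window 0): DENY
  req#8 t=0ms (window 0): DENY
  req#9 t=0ms (window 0): DENY
  req#10 t=0ms (window 0): DENY
  req#11 t=16ms (window 2): ALLOW
  req#12 t=16ms (window 2): ALLOW
  req#13 t=16ms (window 2): ALLOW
  req#14 t=16ms (window 2): ALLOW
  req#15 t=16ms (window 2): ALLOW
  req#16 t=17ms (window 2): DENY
  req#17 t=18ms (window 2): DENY
  req#18 t=18ms (window 2): DENY
  req#19 t=18ms (window 2): DENY

Allowed counts by window: 5 5

Answer: 5 5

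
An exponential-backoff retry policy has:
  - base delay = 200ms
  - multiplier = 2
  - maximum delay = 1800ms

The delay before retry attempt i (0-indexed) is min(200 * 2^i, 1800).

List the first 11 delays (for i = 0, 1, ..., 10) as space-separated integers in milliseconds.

Answer: 200 400 800 1600 1800 1800 1800 1800 1800 1800 1800

Derivation:
Computing each delay:
  i=0: min(200*2^0, 1800) = 200
  i=1: min(200*2^1, 1800) = 400
  i=2: min(200*2^2, 1800) = 800
  i=3: min(200*2^3, 1800) = 1600
  i=4: min(200*2^4, 1800) = 1800
  i=5: min(200*2^5, 1800) = 1800
  i=6: min(200*2^6, 1800) = 1800
  i=7: min(200*2^7, 1800) = 1800
  i=8: min(200*2^8, 1800) = 1800
  i=9: min(200*2^9, 1800) = 1800
  i=10: min(200*2^10, 1800) = 1800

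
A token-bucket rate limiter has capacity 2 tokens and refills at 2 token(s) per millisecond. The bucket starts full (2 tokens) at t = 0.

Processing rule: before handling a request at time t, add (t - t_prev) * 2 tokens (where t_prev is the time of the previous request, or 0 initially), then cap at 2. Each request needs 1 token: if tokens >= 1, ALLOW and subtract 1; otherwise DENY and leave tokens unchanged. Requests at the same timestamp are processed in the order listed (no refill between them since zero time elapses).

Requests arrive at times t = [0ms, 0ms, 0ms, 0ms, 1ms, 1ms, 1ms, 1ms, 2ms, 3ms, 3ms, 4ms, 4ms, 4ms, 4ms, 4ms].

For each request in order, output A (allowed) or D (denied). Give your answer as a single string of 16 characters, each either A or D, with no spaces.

Answer: AADDAADDAAAAADDD

Derivation:
Simulating step by step:
  req#1 t=0ms: ALLOW
  req#2 t=0ms: ALLOW
  req#3 t=0ms: DENY
  req#4 t=0ms: DENY
  req#5 t=1ms: ALLOW
  req#6 t=1ms: ALLOW
  req#7 t=1ms: DENY
  req#8 t=1ms: DENY
  req#9 t=2ms: ALLOW
  req#10 t=3ms: ALLOW
  req#11 t=3ms: ALLOW
  req#12 t=4ms: ALLOW
  req#13 t=4ms: ALLOW
  req#14 t=4ms: DENY
  req#15 t=4ms: DENY
  req#16 t=4ms: DENY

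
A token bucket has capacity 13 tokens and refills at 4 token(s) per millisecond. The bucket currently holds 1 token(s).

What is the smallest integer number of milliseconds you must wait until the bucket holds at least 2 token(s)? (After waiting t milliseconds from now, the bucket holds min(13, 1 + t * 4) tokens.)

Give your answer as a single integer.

Need 1 + t * 4 >= 2, so t >= 1/4.
Smallest integer t = ceil(1/4) = 1.

Answer: 1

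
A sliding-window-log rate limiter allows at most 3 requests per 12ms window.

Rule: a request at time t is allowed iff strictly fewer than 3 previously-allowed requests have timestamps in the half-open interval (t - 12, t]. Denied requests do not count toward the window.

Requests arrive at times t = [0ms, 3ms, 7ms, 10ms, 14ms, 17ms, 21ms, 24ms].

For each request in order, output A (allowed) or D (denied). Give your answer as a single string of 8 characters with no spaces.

Answer: AAADAAAD

Derivation:
Tracking allowed requests in the window:
  req#1 t=0ms: ALLOW
  req#2 t=3ms: ALLOW
  req#3 t=7ms: ALLOW
  req#4 t=10ms: DENY
  req#5 t=14ms: ALLOW
  req#6 t=17ms: ALLOW
  req#7 t=21ms: ALLOW
  req#8 t=24ms: DENY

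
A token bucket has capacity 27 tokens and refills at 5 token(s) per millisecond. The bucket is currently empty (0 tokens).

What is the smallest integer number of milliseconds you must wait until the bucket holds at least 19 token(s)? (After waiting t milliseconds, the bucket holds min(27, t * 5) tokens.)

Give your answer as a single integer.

Need t * 5 >= 19, so t >= 19/5.
Smallest integer t = ceil(19/5) = 4.

Answer: 4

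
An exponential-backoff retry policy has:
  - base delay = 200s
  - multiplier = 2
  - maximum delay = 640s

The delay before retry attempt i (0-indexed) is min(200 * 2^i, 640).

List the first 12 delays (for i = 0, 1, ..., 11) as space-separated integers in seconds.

Answer: 200 400 640 640 640 640 640 640 640 640 640 640

Derivation:
Computing each delay:
  i=0: min(200*2^0, 640) = 200
  i=1: min(200*2^1, 640) = 400
  i=2: min(200*2^2, 640) = 640
  i=3: min(200*2^3, 640) = 640
  i=4: min(200*2^4, 640) = 640
  i=5: min(200*2^5, 640) = 640
  i=6: min(200*2^6, 640) = 640
  i=7: min(200*2^7, 640) = 640
  i=8: min(200*2^8, 640) = 640
  i=9: min(200*2^9, 640) = 640
  i=10: min(200*2^10, 640) = 640
  i=11: min(200*2^11, 640) = 640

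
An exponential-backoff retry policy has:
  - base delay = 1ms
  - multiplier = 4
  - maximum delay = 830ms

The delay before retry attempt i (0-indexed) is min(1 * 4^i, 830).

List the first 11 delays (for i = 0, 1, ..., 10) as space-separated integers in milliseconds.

Answer: 1 4 16 64 256 830 830 830 830 830 830

Derivation:
Computing each delay:
  i=0: min(1*4^0, 830) = 1
  i=1: min(1*4^1, 830) = 4
  i=2: min(1*4^2, 830) = 16
  i=3: min(1*4^3, 830) = 64
  i=4: min(1*4^4, 830) = 256
  i=5: min(1*4^5, 830) = 830
  i=6: min(1*4^6, 830) = 830
  i=7: min(1*4^7, 830) = 830
  i=8: min(1*4^8, 830) = 830
  i=9: min(1*4^9, 830) = 830
  i=10: min(1*4^10, 830) = 830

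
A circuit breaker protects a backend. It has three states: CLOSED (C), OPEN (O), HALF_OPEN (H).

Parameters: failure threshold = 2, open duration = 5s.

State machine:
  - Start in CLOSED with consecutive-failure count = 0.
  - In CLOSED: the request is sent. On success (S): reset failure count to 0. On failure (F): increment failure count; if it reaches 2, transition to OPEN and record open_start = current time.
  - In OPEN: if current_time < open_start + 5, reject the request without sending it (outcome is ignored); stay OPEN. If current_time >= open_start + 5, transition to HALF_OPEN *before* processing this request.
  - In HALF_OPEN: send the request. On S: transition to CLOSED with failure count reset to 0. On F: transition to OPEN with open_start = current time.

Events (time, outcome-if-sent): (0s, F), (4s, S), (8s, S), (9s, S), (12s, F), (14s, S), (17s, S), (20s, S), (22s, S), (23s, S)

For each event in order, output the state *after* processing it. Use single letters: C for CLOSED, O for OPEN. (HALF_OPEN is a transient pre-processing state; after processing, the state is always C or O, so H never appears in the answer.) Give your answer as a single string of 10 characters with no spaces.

Answer: CCCCCCCCCC

Derivation:
State after each event:
  event#1 t=0s outcome=F: state=CLOSED
  event#2 t=4s outcome=S: state=CLOSED
  event#3 t=8s outcome=S: state=CLOSED
  event#4 t=9s outcome=S: state=CLOSED
  event#5 t=12s outcome=F: state=CLOSED
  event#6 t=14s outcome=S: state=CLOSED
  event#7 t=17s outcome=S: state=CLOSED
  event#8 t=20s outcome=S: state=CLOSED
  event#9 t=22s outcome=S: state=CLOSED
  event#10 t=23s outcome=S: state=CLOSED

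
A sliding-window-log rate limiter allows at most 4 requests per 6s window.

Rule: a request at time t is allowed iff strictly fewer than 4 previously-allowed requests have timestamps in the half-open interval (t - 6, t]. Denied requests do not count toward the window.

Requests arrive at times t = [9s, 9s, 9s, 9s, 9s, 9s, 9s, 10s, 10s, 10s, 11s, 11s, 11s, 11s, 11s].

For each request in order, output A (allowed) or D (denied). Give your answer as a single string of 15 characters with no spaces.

Answer: AAAADDDDDDDDDDD

Derivation:
Tracking allowed requests in the window:
  req#1 t=9s: ALLOW
  req#2 t=9s: ALLOW
  req#3 t=9s: ALLOW
  req#4 t=9s: ALLOW
  req#5 t=9s: DENY
  req#6 t=9s: DENY
  req#7 t=9s: DENY
  req#8 t=10s: DENY
  req#9 t=10s: DENY
  req#10 t=10s: DENY
  req#11 t=11s: DENY
  req#12 t=11s: DENY
  req#13 t=11s: DENY
  req#14 t=11s: DENY
  req#15 t=11s: DENY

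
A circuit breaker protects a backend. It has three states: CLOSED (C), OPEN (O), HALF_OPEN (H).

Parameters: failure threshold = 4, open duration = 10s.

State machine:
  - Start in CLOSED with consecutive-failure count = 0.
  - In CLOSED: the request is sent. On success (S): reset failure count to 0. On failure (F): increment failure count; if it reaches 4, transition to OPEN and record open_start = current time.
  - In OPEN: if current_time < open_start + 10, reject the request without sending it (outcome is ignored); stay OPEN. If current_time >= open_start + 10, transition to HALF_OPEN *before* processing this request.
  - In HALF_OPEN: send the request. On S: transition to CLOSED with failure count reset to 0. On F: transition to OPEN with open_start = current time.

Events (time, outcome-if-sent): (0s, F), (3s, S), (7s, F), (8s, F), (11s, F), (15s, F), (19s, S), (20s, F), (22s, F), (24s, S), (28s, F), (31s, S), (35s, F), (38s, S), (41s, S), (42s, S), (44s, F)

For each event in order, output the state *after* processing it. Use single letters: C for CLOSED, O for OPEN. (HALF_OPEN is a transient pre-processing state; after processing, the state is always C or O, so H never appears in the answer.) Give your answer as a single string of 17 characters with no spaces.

State after each event:
  event#1 t=0s outcome=F: state=CLOSED
  event#2 t=3s outcome=S: state=CLOSED
  event#3 t=7s outcome=F: state=CLOSED
  event#4 t=8s outcome=F: state=CLOSED
  event#5 t=11s outcome=F: state=CLOSED
  event#6 t=15s outcome=F: state=OPEN
  event#7 t=19s outcome=S: state=OPEN
  event#8 t=20s outcome=F: state=OPEN
  event#9 t=22s outcome=F: state=OPEN
  event#10 t=24s outcome=S: state=OPEN
  event#11 t=28s outcome=F: state=OPEN
  event#12 t=31s outcome=S: state=OPEN
  event#13 t=35s outcome=F: state=OPEN
  event#14 t=38s outcome=S: state=CLOSED
  event#15 t=41s outcome=S: state=CLOSED
  event#16 t=42s outcome=S: state=CLOSED
  event#17 t=44s outcome=F: state=CLOSED

Answer: CCCCCOOOOOOOOCCCC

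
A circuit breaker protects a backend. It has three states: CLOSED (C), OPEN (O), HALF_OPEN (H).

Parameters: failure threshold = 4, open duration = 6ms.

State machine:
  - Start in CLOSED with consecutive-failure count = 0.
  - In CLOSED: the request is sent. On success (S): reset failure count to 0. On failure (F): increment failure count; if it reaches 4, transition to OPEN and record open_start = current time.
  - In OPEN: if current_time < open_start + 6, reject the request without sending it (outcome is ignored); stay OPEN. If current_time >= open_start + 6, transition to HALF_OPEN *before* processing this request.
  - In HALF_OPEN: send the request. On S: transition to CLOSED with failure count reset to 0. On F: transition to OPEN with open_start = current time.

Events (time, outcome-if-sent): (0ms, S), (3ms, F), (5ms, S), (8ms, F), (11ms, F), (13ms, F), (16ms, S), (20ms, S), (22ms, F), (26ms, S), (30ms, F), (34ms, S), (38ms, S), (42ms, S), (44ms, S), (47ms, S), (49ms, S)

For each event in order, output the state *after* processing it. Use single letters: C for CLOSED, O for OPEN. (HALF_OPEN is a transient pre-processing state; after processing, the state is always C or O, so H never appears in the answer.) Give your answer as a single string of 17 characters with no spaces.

Answer: CCCCCCCCCCCCCCCCC

Derivation:
State after each event:
  event#1 t=0ms outcome=S: state=CLOSED
  event#2 t=3ms outcome=F: state=CLOSED
  event#3 t=5ms outcome=S: state=CLOSED
  event#4 t=8ms outcome=F: state=CLOSED
  event#5 t=11ms outcome=F: state=CLOSED
  event#6 t=13ms outcome=F: state=CLOSED
  event#7 t=16ms outcome=S: state=CLOSED
  event#8 t=20ms outcome=S: state=CLOSED
  event#9 t=22ms outcome=F: state=CLOSED
  event#10 t=26ms outcome=S: state=CLOSED
  event#11 t=30ms outcome=F: state=CLOSED
  event#12 t=34ms outcome=S: state=CLOSED
  event#13 t=38ms outcome=S: state=CLOSED
  event#14 t=42ms outcome=S: state=CLOSED
  event#15 t=44ms outcome=S: state=CLOSED
  event#16 t=47ms outcome=S: state=CLOSED
  event#17 t=49ms outcome=S: state=CLOSED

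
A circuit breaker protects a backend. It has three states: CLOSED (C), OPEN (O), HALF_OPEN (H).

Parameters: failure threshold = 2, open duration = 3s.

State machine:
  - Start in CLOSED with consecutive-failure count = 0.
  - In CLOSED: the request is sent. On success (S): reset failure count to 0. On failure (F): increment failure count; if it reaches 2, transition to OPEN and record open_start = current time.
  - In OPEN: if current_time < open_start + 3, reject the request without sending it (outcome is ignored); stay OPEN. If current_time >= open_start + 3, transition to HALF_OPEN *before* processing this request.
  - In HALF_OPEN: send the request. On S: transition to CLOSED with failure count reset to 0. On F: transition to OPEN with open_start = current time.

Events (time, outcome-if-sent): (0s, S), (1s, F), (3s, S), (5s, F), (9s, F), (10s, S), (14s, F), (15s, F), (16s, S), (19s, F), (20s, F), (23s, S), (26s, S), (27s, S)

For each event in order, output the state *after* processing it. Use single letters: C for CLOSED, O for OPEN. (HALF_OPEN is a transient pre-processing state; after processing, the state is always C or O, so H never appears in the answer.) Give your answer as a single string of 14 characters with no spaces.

Answer: CCCCOOOOOOOCCC

Derivation:
State after each event:
  event#1 t=0s outcome=S: state=CLOSED
  event#2 t=1s outcome=F: state=CLOSED
  event#3 t=3s outcome=S: state=CLOSED
  event#4 t=5s outcome=F: state=CLOSED
  event#5 t=9s outcome=F: state=OPEN
  event#6 t=10s outcome=S: state=OPEN
  event#7 t=14s outcome=F: state=OPEN
  event#8 t=15s outcome=F: state=OPEN
  event#9 t=16s outcome=S: state=OPEN
  event#10 t=19s outcome=F: state=OPEN
  event#11 t=20s outcome=F: state=OPEN
  event#12 t=23s outcome=S: state=CLOSED
  event#13 t=26s outcome=S: state=CLOSED
  event#14 t=27s outcome=S: state=CLOSED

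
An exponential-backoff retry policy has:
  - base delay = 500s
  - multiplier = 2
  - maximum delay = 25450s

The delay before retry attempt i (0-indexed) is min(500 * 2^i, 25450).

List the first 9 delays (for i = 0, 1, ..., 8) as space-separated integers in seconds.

Computing each delay:
  i=0: min(500*2^0, 25450) = 500
  i=1: min(500*2^1, 25450) = 1000
  i=2: min(500*2^2, 25450) = 2000
  i=3: min(500*2^3, 25450) = 4000
  i=4: min(500*2^4, 25450) = 8000
  i=5: min(500*2^5, 25450) = 16000
  i=6: min(500*2^6, 25450) = 25450
  i=7: min(500*2^7, 25450) = 25450
  i=8: min(500*2^8, 25450) = 25450

Answer: 500 1000 2000 4000 8000 16000 25450 25450 25450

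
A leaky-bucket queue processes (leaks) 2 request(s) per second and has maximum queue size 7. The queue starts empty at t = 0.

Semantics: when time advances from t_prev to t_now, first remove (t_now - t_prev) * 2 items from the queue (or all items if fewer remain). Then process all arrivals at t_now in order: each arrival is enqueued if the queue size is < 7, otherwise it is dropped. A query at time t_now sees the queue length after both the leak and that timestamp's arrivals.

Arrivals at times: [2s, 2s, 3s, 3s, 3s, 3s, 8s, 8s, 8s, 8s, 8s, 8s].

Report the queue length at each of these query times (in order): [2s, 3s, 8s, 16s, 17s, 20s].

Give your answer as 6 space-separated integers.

Answer: 2 4 6 0 0 0

Derivation:
Queue lengths at query times:
  query t=2s: backlog = 2
  query t=3s: backlog = 4
  query t=8s: backlog = 6
  query t=16s: backlog = 0
  query t=17s: backlog = 0
  query t=20s: backlog = 0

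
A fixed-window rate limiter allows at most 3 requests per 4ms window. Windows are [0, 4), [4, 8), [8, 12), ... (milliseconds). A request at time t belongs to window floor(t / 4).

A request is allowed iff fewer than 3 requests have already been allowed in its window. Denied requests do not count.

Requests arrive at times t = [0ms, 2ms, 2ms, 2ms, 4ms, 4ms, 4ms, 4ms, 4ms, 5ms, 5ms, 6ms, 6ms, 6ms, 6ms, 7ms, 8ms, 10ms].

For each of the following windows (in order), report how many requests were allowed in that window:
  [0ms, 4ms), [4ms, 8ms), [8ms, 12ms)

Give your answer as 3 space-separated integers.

Processing requests:
  req#1 t=0ms (window 0): ALLOW
  req#2 t=2ms (window 0): ALLOW
  req#3 t=2ms (window 0): ALLOW
  req#4 t=2ms (window 0): DENY
  req#5 t=4ms (window 1): ALLOW
  req#6 t=4ms (window 1): ALLOW
  req#7 t=4ms (window 1): ALLOW
  req#8 t=4ms (window 1): DENY
  req#9 t=4ms (window 1): DENY
  req#10 t=5ms (window 1): DENY
  req#11 t=5ms (window 1): DENY
  req#12 t=6ms (window 1): DENY
  req#13 t=6ms (window 1): DENY
  req#14 t=6ms (window 1): DENY
  req#15 t=6ms (window 1): DENY
  req#16 t=7ms (window 1): DENY
  req#17 t=8ms (window 2): ALLOW
  req#18 t=10ms (window 2): ALLOW

Allowed counts by window: 3 3 2

Answer: 3 3 2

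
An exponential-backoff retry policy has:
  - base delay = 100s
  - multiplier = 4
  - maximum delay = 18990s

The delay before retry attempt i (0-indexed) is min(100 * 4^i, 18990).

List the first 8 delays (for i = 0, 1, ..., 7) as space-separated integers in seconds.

Computing each delay:
  i=0: min(100*4^0, 18990) = 100
  i=1: min(100*4^1, 18990) = 400
  i=2: min(100*4^2, 18990) = 1600
  i=3: min(100*4^3, 18990) = 6400
  i=4: min(100*4^4, 18990) = 18990
  i=5: min(100*4^5, 18990) = 18990
  i=6: min(100*4^6, 18990) = 18990
  i=7: min(100*4^7, 18990) = 18990

Answer: 100 400 1600 6400 18990 18990 18990 18990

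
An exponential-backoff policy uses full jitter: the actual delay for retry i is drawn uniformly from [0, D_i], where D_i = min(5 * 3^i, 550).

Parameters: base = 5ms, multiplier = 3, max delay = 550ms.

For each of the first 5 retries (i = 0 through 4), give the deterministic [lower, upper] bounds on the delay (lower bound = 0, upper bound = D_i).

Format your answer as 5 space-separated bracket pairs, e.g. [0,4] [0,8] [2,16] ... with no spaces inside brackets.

Answer: [0,5] [0,15] [0,45] [0,135] [0,405]

Derivation:
Computing bounds per retry:
  i=0: D_i=min(5*3^0,550)=5, bounds=[0,5]
  i=1: D_i=min(5*3^1,550)=15, bounds=[0,15]
  i=2: D_i=min(5*3^2,550)=45, bounds=[0,45]
  i=3: D_i=min(5*3^3,550)=135, bounds=[0,135]
  i=4: D_i=min(5*3^4,550)=405, bounds=[0,405]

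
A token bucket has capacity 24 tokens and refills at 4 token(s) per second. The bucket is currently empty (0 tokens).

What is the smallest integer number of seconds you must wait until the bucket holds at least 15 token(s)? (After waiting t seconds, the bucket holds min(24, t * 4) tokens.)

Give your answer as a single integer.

Answer: 4

Derivation:
Need t * 4 >= 15, so t >= 15/4.
Smallest integer t = ceil(15/4) = 4.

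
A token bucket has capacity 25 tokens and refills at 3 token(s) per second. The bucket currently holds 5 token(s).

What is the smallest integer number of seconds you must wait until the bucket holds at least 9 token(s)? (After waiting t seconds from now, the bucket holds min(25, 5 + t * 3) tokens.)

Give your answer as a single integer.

Need 5 + t * 3 >= 9, so t >= 4/3.
Smallest integer t = ceil(4/3) = 2.

Answer: 2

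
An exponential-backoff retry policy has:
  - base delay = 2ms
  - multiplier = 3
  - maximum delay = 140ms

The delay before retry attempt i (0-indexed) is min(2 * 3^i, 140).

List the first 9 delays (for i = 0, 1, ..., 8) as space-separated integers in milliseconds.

Answer: 2 6 18 54 140 140 140 140 140

Derivation:
Computing each delay:
  i=0: min(2*3^0, 140) = 2
  i=1: min(2*3^1, 140) = 6
  i=2: min(2*3^2, 140) = 18
  i=3: min(2*3^3, 140) = 54
  i=4: min(2*3^4, 140) = 140
  i=5: min(2*3^5, 140) = 140
  i=6: min(2*3^6, 140) = 140
  i=7: min(2*3^7, 140) = 140
  i=8: min(2*3^8, 140) = 140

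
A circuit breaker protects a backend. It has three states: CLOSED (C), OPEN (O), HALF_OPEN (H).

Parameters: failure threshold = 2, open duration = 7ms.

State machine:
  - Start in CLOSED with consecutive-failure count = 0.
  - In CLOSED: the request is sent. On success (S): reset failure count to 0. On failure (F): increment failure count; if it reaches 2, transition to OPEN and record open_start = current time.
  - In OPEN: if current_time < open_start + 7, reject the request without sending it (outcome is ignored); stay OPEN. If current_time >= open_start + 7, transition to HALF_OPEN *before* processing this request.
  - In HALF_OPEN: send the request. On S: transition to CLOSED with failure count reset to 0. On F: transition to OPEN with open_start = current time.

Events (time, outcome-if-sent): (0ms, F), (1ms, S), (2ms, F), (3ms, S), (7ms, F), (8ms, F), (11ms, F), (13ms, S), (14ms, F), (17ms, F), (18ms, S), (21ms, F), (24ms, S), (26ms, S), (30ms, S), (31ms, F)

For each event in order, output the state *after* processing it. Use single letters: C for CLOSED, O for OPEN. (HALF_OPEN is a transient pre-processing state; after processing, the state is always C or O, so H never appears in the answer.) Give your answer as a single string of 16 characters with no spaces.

Answer: CCCCCOOOOOOOCCCC

Derivation:
State after each event:
  event#1 t=0ms outcome=F: state=CLOSED
  event#2 t=1ms outcome=S: state=CLOSED
  event#3 t=2ms outcome=F: state=CLOSED
  event#4 t=3ms outcome=S: state=CLOSED
  event#5 t=7ms outcome=F: state=CLOSED
  event#6 t=8ms outcome=F: state=OPEN
  event#7 t=11ms outcome=F: state=OPEN
  event#8 t=13ms outcome=S: state=OPEN
  event#9 t=14ms outcome=F: state=OPEN
  event#10 t=17ms outcome=F: state=OPEN
  event#11 t=18ms outcome=S: state=OPEN
  event#12 t=21ms outcome=F: state=OPEN
  event#13 t=24ms outcome=S: state=CLOSED
  event#14 t=26ms outcome=S: state=CLOSED
  event#15 t=30ms outcome=S: state=CLOSED
  event#16 t=31ms outcome=F: state=CLOSED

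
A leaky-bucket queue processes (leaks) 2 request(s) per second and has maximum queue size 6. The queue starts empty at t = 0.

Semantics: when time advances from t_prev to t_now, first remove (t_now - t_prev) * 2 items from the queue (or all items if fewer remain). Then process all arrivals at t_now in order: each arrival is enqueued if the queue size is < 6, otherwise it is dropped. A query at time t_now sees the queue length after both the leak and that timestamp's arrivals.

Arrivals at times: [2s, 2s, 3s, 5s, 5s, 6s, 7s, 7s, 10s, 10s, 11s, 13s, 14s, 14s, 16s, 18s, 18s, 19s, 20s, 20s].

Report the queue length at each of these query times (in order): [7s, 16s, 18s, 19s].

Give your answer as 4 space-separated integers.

Answer: 2 1 2 1

Derivation:
Queue lengths at query times:
  query t=7s: backlog = 2
  query t=16s: backlog = 1
  query t=18s: backlog = 2
  query t=19s: backlog = 1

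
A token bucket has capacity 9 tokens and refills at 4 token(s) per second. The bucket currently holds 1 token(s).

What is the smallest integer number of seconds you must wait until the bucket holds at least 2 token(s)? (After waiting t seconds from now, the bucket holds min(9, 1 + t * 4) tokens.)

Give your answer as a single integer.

Need 1 + t * 4 >= 2, so t >= 1/4.
Smallest integer t = ceil(1/4) = 1.

Answer: 1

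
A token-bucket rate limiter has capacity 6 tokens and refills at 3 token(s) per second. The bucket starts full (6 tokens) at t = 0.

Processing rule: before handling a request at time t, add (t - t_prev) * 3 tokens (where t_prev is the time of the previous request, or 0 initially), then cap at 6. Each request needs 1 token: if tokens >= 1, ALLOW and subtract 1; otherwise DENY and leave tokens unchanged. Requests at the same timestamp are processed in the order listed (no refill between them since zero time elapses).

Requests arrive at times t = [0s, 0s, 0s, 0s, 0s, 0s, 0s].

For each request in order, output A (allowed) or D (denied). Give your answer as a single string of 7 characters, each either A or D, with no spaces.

Simulating step by step:
  req#1 t=0s: ALLOW
  req#2 t=0s: ALLOW
  req#3 t=0s: ALLOW
  req#4 t=0s: ALLOW
  req#5 t=0s: ALLOW
  req#6 t=0s: ALLOW
  req#7 t=0s: DENY

Answer: AAAAAAD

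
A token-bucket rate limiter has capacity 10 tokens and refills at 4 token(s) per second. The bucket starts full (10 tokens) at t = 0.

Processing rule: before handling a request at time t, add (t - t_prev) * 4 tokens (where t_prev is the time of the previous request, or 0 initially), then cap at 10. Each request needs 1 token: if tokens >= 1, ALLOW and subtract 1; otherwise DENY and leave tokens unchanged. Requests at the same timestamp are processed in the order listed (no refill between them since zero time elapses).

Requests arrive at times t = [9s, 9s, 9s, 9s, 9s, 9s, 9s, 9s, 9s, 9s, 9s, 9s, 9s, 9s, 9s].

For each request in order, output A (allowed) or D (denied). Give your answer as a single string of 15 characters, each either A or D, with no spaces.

Simulating step by step:
  req#1 t=9s: ALLOW
  req#2 t=9s: ALLOW
  req#3 t=9s: ALLOW
  req#4 t=9s: ALLOW
  req#5 t=9s: ALLOW
  req#6 t=9s: ALLOW
  req#7 t=9s: ALLOW
  req#8 t=9s: ALLOW
  req#9 t=9s: ALLOW
  req#10 t=9s: ALLOW
  req#11 t=9s: DENY
  req#12 t=9s: DENY
  req#13 t=9s: DENY
  req#14 t=9s: DENY
  req#15 t=9s: DENY

Answer: AAAAAAAAAADDDDD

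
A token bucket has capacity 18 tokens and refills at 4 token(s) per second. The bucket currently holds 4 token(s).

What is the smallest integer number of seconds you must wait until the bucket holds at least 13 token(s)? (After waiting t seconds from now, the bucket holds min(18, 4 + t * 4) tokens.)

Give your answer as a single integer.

Need 4 + t * 4 >= 13, so t >= 9/4.
Smallest integer t = ceil(9/4) = 3.

Answer: 3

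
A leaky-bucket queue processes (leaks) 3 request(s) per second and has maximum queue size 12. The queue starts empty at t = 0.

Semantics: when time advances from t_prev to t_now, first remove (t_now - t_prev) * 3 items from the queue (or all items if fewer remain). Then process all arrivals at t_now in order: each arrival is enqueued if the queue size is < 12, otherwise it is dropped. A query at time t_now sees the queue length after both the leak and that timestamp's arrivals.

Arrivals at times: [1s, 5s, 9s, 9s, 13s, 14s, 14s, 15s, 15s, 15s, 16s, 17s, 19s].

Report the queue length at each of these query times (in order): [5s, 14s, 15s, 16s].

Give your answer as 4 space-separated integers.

Queue lengths at query times:
  query t=5s: backlog = 1
  query t=14s: backlog = 2
  query t=15s: backlog = 3
  query t=16s: backlog = 1

Answer: 1 2 3 1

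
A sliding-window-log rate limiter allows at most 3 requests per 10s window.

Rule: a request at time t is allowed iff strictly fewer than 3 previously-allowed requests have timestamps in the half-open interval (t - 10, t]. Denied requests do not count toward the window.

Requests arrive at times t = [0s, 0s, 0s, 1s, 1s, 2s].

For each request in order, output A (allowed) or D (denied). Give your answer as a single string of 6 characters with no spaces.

Answer: AAADDD

Derivation:
Tracking allowed requests in the window:
  req#1 t=0s: ALLOW
  req#2 t=0s: ALLOW
  req#3 t=0s: ALLOW
  req#4 t=1s: DENY
  req#5 t=1s: DENY
  req#6 t=2s: DENY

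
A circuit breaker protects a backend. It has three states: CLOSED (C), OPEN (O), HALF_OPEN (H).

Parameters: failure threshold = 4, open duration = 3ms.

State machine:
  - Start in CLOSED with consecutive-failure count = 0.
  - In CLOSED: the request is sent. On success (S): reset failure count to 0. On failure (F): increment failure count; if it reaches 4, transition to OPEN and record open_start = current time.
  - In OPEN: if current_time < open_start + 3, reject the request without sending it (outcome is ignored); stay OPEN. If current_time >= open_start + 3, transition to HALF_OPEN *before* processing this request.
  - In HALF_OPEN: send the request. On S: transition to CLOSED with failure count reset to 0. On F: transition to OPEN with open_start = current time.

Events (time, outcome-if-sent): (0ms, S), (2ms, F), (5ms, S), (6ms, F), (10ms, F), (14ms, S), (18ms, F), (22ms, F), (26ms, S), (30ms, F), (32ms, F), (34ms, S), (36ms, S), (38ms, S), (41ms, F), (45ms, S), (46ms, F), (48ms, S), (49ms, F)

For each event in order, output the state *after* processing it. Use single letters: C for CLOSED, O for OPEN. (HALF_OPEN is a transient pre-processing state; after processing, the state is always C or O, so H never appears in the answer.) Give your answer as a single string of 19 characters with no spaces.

Answer: CCCCCCCCCCCCCCCCCCC

Derivation:
State after each event:
  event#1 t=0ms outcome=S: state=CLOSED
  event#2 t=2ms outcome=F: state=CLOSED
  event#3 t=5ms outcome=S: state=CLOSED
  event#4 t=6ms outcome=F: state=CLOSED
  event#5 t=10ms outcome=F: state=CLOSED
  event#6 t=14ms outcome=S: state=CLOSED
  event#7 t=18ms outcome=F: state=CLOSED
  event#8 t=22ms outcome=F: state=CLOSED
  event#9 t=26ms outcome=S: state=CLOSED
  event#10 t=30ms outcome=F: state=CLOSED
  event#11 t=32ms outcome=F: state=CLOSED
  event#12 t=34ms outcome=S: state=CLOSED
  event#13 t=36ms outcome=S: state=CLOSED
  event#14 t=38ms outcome=S: state=CLOSED
  event#15 t=41ms outcome=F: state=CLOSED
  event#16 t=45ms outcome=S: state=CLOSED
  event#17 t=46ms outcome=F: state=CLOSED
  event#18 t=48ms outcome=S: state=CLOSED
  event#19 t=49ms outcome=F: state=CLOSED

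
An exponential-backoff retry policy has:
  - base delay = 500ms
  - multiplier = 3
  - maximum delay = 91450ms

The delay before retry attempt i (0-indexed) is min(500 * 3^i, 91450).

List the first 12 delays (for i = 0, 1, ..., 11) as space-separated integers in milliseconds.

Computing each delay:
  i=0: min(500*3^0, 91450) = 500
  i=1: min(500*3^1, 91450) = 1500
  i=2: min(500*3^2, 91450) = 4500
  i=3: min(500*3^3, 91450) = 13500
  i=4: min(500*3^4, 91450) = 40500
  i=5: min(500*3^5, 91450) = 91450
  i=6: min(500*3^6, 91450) = 91450
  i=7: min(500*3^7, 91450) = 91450
  i=8: min(500*3^8, 91450) = 91450
  i=9: min(500*3^9, 91450) = 91450
  i=10: min(500*3^10, 91450) = 91450
  i=11: min(500*3^11, 91450) = 91450

Answer: 500 1500 4500 13500 40500 91450 91450 91450 91450 91450 91450 91450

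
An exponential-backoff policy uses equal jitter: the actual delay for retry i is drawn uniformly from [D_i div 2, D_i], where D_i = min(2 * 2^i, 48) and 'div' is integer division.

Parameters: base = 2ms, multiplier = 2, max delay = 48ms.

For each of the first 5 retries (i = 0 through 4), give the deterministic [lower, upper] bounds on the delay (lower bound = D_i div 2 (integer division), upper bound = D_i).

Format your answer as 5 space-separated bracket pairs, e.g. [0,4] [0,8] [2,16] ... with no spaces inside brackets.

Answer: [1,2] [2,4] [4,8] [8,16] [16,32]

Derivation:
Computing bounds per retry:
  i=0: D_i=min(2*2^0,48)=2, bounds=[1,2]
  i=1: D_i=min(2*2^1,48)=4, bounds=[2,4]
  i=2: D_i=min(2*2^2,48)=8, bounds=[4,8]
  i=3: D_i=min(2*2^3,48)=16, bounds=[8,16]
  i=4: D_i=min(2*2^4,48)=32, bounds=[16,32]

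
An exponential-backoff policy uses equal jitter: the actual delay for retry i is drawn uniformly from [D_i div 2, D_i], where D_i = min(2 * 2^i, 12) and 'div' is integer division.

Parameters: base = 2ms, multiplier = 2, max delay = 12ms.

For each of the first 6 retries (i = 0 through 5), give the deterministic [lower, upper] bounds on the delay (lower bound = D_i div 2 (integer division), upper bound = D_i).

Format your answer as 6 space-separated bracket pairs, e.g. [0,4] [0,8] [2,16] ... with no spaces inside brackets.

Computing bounds per retry:
  i=0: D_i=min(2*2^0,12)=2, bounds=[1,2]
  i=1: D_i=min(2*2^1,12)=4, bounds=[2,4]
  i=2: D_i=min(2*2^2,12)=8, bounds=[4,8]
  i=3: D_i=min(2*2^3,12)=12, bounds=[6,12]
  i=4: D_i=min(2*2^4,12)=12, bounds=[6,12]
  i=5: D_i=min(2*2^5,12)=12, bounds=[6,12]

Answer: [1,2] [2,4] [4,8] [6,12] [6,12] [6,12]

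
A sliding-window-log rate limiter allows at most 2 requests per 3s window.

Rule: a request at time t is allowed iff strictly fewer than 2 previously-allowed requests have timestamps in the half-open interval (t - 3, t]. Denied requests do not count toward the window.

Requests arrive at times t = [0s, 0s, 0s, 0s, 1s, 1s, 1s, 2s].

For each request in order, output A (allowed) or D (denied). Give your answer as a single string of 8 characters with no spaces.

Answer: AADDDDDD

Derivation:
Tracking allowed requests in the window:
  req#1 t=0s: ALLOW
  req#2 t=0s: ALLOW
  req#3 t=0s: DENY
  req#4 t=0s: DENY
  req#5 t=1s: DENY
  req#6 t=1s: DENY
  req#7 t=1s: DENY
  req#8 t=2s: DENY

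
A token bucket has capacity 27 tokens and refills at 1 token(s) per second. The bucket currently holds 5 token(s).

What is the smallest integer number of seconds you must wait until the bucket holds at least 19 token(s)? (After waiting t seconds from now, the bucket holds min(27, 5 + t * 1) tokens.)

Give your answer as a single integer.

Need 5 + t * 1 >= 19, so t >= 14/1.
Smallest integer t = ceil(14/1) = 14.

Answer: 14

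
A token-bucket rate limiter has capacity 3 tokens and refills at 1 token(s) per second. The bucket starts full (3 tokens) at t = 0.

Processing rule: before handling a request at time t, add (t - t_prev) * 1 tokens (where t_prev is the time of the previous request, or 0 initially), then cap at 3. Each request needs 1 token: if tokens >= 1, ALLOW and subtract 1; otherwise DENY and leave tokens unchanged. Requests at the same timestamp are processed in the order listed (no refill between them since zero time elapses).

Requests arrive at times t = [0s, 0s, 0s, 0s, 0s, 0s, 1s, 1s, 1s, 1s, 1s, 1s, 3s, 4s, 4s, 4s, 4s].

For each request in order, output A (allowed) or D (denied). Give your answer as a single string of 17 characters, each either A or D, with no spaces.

Simulating step by step:
  req#1 t=0s: ALLOW
  req#2 t=0s: ALLOW
  req#3 t=0s: ALLOW
  req#4 t=0s: DENY
  req#5 t=0s: DENY
  req#6 t=0s: DENY
  req#7 t=1s: ALLOW
  req#8 t=1s: DENY
  req#9 t=1s: DENY
  req#10 t=1s: DENY
  req#11 t=1s: DENY
  req#12 t=1s: DENY
  req#13 t=3s: ALLOW
  req#14 t=4s: ALLOW
  req#15 t=4s: ALLOW
  req#16 t=4s: DENY
  req#17 t=4s: DENY

Answer: AAADDDADDDDDAAADD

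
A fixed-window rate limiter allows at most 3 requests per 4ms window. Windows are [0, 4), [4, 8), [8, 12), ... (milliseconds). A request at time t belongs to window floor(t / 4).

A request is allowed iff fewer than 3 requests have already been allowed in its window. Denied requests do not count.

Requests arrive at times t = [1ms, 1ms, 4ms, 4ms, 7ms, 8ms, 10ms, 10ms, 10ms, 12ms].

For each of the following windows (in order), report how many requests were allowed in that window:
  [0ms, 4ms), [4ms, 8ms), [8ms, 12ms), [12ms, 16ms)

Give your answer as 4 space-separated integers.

Processing requests:
  req#1 t=1ms (window 0): ALLOW
  req#2 t=1ms (window 0): ALLOW
  req#3 t=4ms (window 1): ALLOW
  req#4 t=4ms (window 1): ALLOW
  req#5 t=7ms (window 1): ALLOW
  req#6 t=8ms (window 2): ALLOW
  req#7 t=10ms (window 2): ALLOW
  req#8 t=10ms (window 2): ALLOW
  req#9 t=10ms (window 2): DENY
  req#10 t=12ms (window 3): ALLOW

Allowed counts by window: 2 3 3 1

Answer: 2 3 3 1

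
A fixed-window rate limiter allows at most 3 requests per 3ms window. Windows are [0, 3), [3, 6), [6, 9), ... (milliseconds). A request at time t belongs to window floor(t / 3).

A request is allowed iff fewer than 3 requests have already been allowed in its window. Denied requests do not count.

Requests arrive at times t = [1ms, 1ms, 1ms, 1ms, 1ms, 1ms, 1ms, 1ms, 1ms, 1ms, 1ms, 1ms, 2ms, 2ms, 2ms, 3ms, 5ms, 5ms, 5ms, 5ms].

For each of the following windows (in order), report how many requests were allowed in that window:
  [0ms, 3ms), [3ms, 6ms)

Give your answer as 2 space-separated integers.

Processing requests:
  req#1 t=1ms (window 0): ALLOW
  req#2 t=1ms (window 0): ALLOW
  req#3 t=1ms (window 0): ALLOW
  req#4 t=1ms (window 0): DENY
  req#5 t=1ms (window 0): DENY
  req#6 t=1ms (window 0): DENY
  req#7 t=1ms (window 0): DENY
  req#8 t=1ms (window 0): DENY
  req#9 t=1ms (window 0): DENY
  req#10 t=1ms (window 0): DENY
  req#11 t=1ms (window 0): DENY
  req#12 t=1ms (window 0): DENY
  req#13 t=2ms (window 0): DENY
  req#14 t=2ms (window 0): DENY
  req#15 t=2ms (window 0): DENY
  req#16 t=3ms (window 1): ALLOW
  req#17 t=5ms (window 1): ALLOW
  req#18 t=5ms (window 1): ALLOW
  req#19 t=5ms (window 1): DENY
  req#20 t=5ms (window 1): DENY

Allowed counts by window: 3 3

Answer: 3 3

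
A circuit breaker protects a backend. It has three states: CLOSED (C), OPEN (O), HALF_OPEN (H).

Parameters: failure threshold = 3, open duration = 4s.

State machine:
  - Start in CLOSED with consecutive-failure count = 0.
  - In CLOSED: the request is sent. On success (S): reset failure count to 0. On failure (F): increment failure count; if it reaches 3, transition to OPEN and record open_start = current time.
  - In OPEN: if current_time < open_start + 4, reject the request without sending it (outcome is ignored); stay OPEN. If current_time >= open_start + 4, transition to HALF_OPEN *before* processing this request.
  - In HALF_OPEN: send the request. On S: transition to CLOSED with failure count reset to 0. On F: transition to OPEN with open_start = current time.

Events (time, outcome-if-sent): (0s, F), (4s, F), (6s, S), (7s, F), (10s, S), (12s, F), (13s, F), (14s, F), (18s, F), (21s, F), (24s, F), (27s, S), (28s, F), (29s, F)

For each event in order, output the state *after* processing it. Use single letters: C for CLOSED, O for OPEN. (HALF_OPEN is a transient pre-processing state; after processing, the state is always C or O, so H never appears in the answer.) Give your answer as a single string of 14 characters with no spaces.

Answer: CCCCCCCOOOOOOO

Derivation:
State after each event:
  event#1 t=0s outcome=F: state=CLOSED
  event#2 t=4s outcome=F: state=CLOSED
  event#3 t=6s outcome=S: state=CLOSED
  event#4 t=7s outcome=F: state=CLOSED
  event#5 t=10s outcome=S: state=CLOSED
  event#6 t=12s outcome=F: state=CLOSED
  event#7 t=13s outcome=F: state=CLOSED
  event#8 t=14s outcome=F: state=OPEN
  event#9 t=18s outcome=F: state=OPEN
  event#10 t=21s outcome=F: state=OPEN
  event#11 t=24s outcome=F: state=OPEN
  event#12 t=27s outcome=S: state=OPEN
  event#13 t=28s outcome=F: state=OPEN
  event#14 t=29s outcome=F: state=OPEN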